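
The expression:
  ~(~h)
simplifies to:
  h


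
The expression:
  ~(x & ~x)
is always true.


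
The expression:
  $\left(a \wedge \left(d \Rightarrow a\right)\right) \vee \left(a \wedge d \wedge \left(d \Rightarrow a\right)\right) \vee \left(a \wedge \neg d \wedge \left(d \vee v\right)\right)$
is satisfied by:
  {a: True}


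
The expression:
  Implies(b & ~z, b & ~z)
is always true.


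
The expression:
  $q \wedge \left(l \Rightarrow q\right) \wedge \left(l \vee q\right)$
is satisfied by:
  {q: True}


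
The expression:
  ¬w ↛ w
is always true.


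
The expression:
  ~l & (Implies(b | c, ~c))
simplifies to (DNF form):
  ~c & ~l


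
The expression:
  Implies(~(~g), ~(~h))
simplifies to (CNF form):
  h | ~g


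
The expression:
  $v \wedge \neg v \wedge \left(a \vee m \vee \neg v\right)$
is never true.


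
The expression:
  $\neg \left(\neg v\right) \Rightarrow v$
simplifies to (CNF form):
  $\text{True}$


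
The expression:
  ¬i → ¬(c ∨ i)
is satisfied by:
  {i: True, c: False}
  {c: False, i: False}
  {c: True, i: True}


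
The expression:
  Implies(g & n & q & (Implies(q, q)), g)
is always true.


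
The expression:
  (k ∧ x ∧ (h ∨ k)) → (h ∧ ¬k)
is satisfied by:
  {k: False, x: False}
  {x: True, k: False}
  {k: True, x: False}


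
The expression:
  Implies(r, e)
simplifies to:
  e | ~r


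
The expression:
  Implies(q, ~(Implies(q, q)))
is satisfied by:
  {q: False}


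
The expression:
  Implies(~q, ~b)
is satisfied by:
  {q: True, b: False}
  {b: False, q: False}
  {b: True, q: True}


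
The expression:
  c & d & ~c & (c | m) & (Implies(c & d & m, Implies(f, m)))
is never true.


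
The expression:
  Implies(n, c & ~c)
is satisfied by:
  {n: False}


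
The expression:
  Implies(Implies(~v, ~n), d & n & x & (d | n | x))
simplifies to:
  n & (d | ~v) & (x | ~v)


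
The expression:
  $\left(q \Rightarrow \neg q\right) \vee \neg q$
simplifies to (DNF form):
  $\neg q$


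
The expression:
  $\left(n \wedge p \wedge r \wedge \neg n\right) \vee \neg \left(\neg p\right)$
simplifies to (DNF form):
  $p$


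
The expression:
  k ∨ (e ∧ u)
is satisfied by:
  {k: True, e: True, u: True}
  {k: True, e: True, u: False}
  {k: True, u: True, e: False}
  {k: True, u: False, e: False}
  {e: True, u: True, k: False}


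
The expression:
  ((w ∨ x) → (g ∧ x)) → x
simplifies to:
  w ∨ x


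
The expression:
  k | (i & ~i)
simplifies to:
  k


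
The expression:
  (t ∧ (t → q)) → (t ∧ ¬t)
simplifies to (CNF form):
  ¬q ∨ ¬t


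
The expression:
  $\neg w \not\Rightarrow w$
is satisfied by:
  {w: False}


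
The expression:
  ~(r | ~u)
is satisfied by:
  {u: True, r: False}


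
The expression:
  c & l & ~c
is never true.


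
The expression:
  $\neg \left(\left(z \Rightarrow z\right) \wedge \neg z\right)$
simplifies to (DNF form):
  $z$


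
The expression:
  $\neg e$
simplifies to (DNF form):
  $\neg e$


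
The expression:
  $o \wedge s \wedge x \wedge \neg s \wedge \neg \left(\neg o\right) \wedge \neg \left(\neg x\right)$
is never true.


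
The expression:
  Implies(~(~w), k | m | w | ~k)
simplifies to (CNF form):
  True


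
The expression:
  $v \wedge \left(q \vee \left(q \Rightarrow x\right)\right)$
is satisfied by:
  {v: True}


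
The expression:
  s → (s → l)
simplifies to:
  l ∨ ¬s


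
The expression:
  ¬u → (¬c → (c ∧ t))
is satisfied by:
  {c: True, u: True}
  {c: True, u: False}
  {u: True, c: False}


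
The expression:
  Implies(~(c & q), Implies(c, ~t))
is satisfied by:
  {q: True, c: False, t: False}
  {c: False, t: False, q: False}
  {q: True, t: True, c: False}
  {t: True, c: False, q: False}
  {q: True, c: True, t: False}
  {c: True, q: False, t: False}
  {q: True, t: True, c: True}


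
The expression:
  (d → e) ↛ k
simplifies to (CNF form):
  ¬k ∧ (e ∨ ¬d)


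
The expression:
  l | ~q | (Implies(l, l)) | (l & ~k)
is always true.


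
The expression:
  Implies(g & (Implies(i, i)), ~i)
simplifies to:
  ~g | ~i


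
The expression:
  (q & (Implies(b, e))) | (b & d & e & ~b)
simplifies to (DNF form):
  (e & q) | (q & ~b)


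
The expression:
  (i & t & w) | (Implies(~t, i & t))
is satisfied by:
  {t: True}


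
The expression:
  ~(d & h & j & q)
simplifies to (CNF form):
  ~d | ~h | ~j | ~q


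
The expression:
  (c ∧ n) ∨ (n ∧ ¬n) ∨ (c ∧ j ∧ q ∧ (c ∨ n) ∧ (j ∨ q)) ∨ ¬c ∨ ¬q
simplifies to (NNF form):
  j ∨ n ∨ ¬c ∨ ¬q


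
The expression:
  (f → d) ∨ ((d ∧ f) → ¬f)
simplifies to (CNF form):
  True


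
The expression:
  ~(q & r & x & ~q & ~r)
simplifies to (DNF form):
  True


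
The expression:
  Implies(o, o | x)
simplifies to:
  True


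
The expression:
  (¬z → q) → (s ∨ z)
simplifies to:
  s ∨ z ∨ ¬q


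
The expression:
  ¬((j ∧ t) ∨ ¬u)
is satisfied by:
  {u: True, t: False, j: False}
  {u: True, j: True, t: False}
  {u: True, t: True, j: False}


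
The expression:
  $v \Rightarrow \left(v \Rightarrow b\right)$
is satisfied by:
  {b: True, v: False}
  {v: False, b: False}
  {v: True, b: True}


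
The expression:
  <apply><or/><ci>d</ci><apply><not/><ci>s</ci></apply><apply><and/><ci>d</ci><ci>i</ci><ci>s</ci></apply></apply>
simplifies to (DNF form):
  <apply><or/><ci>d</ci><apply><not/><ci>s</ci></apply></apply>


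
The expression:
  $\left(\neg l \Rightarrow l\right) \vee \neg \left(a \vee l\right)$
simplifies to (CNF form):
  $l \vee \neg a$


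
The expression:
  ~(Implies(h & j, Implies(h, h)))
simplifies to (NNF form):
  False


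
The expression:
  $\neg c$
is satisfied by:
  {c: False}


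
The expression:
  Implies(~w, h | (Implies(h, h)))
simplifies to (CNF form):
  True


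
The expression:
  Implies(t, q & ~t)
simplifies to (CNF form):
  ~t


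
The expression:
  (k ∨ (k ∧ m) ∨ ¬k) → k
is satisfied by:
  {k: True}


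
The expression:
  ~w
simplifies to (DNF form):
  ~w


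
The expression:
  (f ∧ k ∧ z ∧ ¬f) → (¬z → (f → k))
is always true.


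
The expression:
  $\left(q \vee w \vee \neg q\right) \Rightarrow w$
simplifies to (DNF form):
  $w$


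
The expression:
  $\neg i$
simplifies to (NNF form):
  $\neg i$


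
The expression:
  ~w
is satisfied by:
  {w: False}


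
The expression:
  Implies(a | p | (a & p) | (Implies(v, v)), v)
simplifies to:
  v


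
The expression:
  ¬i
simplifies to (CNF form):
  ¬i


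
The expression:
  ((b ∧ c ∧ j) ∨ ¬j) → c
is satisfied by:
  {c: True, j: True}
  {c: True, j: False}
  {j: True, c: False}


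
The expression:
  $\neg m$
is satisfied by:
  {m: False}


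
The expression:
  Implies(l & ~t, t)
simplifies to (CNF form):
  t | ~l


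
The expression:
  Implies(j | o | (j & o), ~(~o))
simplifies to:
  o | ~j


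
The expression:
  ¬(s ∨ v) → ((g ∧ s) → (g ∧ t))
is always true.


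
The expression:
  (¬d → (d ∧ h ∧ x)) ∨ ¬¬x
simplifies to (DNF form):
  d ∨ x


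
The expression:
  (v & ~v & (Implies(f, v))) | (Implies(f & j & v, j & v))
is always true.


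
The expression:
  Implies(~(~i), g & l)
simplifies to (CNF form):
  (g | ~i) & (l | ~i)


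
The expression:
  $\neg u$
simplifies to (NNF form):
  $\neg u$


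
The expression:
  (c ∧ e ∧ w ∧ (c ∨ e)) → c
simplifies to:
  True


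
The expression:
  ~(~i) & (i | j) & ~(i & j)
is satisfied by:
  {i: True, j: False}


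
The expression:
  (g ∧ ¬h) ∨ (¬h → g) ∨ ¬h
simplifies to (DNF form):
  True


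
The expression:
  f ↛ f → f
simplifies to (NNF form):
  True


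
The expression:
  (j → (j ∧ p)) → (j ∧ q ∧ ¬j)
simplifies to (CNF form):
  j ∧ ¬p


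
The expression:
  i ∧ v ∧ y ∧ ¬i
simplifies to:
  False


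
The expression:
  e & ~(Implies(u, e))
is never true.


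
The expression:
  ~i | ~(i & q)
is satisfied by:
  {q: False, i: False}
  {i: True, q: False}
  {q: True, i: False}


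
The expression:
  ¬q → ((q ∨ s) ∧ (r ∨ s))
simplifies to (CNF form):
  q ∨ s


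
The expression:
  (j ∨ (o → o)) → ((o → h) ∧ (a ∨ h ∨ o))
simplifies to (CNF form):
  (a ∨ h) ∧ (h ∨ ¬o)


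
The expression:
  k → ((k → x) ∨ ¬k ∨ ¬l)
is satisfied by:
  {x: True, l: False, k: False}
  {l: False, k: False, x: False}
  {x: True, k: True, l: False}
  {k: True, l: False, x: False}
  {x: True, l: True, k: False}
  {l: True, x: False, k: False}
  {x: True, k: True, l: True}


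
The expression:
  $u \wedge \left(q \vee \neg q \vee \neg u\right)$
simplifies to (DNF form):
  $u$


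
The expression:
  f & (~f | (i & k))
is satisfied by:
  {i: True, f: True, k: True}


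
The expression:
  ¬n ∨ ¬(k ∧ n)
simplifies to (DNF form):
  ¬k ∨ ¬n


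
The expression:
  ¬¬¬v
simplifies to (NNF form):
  ¬v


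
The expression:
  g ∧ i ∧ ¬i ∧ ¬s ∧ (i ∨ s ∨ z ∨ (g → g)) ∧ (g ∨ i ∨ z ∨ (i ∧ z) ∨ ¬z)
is never true.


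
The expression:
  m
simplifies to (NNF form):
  m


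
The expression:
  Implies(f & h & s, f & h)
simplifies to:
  True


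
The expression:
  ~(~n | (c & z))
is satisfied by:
  {n: True, c: False, z: False}
  {z: True, n: True, c: False}
  {c: True, n: True, z: False}


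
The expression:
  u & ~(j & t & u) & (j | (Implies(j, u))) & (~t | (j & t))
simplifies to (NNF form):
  u & ~t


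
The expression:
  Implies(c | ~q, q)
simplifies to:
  q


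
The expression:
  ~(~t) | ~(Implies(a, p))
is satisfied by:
  {t: True, a: True, p: False}
  {t: True, a: False, p: False}
  {t: True, p: True, a: True}
  {t: True, p: True, a: False}
  {a: True, p: False, t: False}


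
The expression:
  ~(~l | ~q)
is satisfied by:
  {q: True, l: True}


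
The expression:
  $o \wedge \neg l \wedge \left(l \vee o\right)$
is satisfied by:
  {o: True, l: False}


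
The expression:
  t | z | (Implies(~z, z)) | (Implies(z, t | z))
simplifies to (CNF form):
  True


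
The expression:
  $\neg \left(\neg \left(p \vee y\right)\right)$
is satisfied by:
  {y: True, p: True}
  {y: True, p: False}
  {p: True, y: False}


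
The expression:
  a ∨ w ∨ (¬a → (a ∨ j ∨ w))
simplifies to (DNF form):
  a ∨ j ∨ w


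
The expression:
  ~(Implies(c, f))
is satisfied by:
  {c: True, f: False}


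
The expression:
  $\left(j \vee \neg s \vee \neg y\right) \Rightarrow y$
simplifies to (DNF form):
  $y$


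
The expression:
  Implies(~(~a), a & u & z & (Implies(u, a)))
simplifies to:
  ~a | (u & z)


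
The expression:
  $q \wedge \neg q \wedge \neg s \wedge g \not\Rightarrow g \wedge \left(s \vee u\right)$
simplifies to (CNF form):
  $\text{False}$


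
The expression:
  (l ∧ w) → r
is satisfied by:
  {r: True, l: False, w: False}
  {l: False, w: False, r: False}
  {r: True, w: True, l: False}
  {w: True, l: False, r: False}
  {r: True, l: True, w: False}
  {l: True, r: False, w: False}
  {r: True, w: True, l: True}


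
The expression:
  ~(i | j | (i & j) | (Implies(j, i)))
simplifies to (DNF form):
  False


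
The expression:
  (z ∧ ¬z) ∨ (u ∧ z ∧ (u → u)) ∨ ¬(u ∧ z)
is always true.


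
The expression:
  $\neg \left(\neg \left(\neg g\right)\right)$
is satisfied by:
  {g: False}


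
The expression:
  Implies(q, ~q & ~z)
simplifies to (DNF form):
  ~q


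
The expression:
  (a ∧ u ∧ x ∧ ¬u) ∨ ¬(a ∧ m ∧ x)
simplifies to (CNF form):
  ¬a ∨ ¬m ∨ ¬x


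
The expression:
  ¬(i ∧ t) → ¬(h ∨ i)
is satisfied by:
  {t: True, h: False, i: False}
  {h: False, i: False, t: False}
  {i: True, t: True, h: False}
  {i: True, h: True, t: True}


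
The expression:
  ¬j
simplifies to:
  ¬j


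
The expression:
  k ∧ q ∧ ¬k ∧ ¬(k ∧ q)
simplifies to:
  False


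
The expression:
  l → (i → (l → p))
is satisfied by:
  {p: True, l: False, i: False}
  {l: False, i: False, p: False}
  {i: True, p: True, l: False}
  {i: True, l: False, p: False}
  {p: True, l: True, i: False}
  {l: True, p: False, i: False}
  {i: True, l: True, p: True}


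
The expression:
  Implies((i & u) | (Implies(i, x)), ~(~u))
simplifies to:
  u | (i & ~x)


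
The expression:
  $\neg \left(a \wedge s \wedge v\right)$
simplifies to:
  $\neg a \vee \neg s \vee \neg v$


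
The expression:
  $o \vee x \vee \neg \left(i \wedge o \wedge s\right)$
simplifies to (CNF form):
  $\text{True}$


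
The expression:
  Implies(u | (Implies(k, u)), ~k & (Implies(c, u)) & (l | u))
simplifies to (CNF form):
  (k | ~k) & (k | l | u) & (~k | ~u) & (k | l | ~k) & (k | u | ~c) & (k | u | ~k) & (l | u | ~u) & (k | ~c | ~k) & (l | ~k | ~u) & (u | ~c | ~u) & (u | ~k | ~u) & (~c | ~k | ~u)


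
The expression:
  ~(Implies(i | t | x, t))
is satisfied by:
  {i: True, x: True, t: False}
  {i: True, t: False, x: False}
  {x: True, t: False, i: False}


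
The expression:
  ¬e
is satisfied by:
  {e: False}


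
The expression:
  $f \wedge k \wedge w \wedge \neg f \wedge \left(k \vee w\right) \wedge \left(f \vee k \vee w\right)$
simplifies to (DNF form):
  $\text{False}$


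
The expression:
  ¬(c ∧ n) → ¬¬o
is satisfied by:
  {n: True, o: True, c: True}
  {n: True, o: True, c: False}
  {o: True, c: True, n: False}
  {o: True, c: False, n: False}
  {n: True, c: True, o: False}


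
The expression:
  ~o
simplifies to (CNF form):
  ~o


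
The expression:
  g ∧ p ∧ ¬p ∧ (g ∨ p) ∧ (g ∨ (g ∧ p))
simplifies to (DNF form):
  False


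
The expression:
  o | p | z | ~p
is always true.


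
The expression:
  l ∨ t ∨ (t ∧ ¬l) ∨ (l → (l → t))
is always true.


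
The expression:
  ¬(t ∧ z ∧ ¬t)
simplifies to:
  True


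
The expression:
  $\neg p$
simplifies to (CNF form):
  $\neg p$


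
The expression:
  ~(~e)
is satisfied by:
  {e: True}


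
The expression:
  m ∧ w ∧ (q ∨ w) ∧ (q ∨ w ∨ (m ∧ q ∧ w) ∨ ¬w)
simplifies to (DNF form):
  m ∧ w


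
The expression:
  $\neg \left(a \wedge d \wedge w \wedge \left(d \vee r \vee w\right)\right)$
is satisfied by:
  {w: False, d: False, a: False}
  {a: True, w: False, d: False}
  {d: True, w: False, a: False}
  {a: True, d: True, w: False}
  {w: True, a: False, d: False}
  {a: True, w: True, d: False}
  {d: True, w: True, a: False}


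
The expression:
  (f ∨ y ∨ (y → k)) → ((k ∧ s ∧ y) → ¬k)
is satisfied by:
  {s: False, k: False, y: False}
  {y: True, s: False, k: False}
  {k: True, s: False, y: False}
  {y: True, k: True, s: False}
  {s: True, y: False, k: False}
  {y: True, s: True, k: False}
  {k: True, s: True, y: False}


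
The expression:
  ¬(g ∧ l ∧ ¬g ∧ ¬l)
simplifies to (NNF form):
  True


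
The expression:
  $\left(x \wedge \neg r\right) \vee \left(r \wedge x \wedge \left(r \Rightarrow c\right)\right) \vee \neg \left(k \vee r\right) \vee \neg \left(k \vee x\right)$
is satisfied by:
  {x: True, c: True, r: False, k: False}
  {x: True, r: False, k: False, c: False}
  {x: True, c: True, k: True, r: False}
  {x: True, k: True, r: False, c: False}
  {x: True, c: True, r: True, k: False}
  {x: True, c: True, r: True, k: True}
  {c: True, r: False, k: False, x: False}
  {c: False, r: False, k: False, x: False}
  {c: True, r: True, k: False, x: False}
  {r: True, c: False, k: False, x: False}


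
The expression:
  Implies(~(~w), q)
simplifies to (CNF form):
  q | ~w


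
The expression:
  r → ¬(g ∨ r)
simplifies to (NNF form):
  ¬r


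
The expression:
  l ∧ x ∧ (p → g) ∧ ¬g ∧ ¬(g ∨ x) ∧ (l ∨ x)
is never true.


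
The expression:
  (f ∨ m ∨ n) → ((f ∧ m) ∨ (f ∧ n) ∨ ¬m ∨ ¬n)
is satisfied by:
  {f: True, m: False, n: False}
  {f: False, m: False, n: False}
  {n: True, f: True, m: False}
  {n: True, f: False, m: False}
  {m: True, f: True, n: False}
  {m: True, f: False, n: False}
  {m: True, n: True, f: True}


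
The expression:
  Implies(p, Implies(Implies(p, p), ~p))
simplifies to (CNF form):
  ~p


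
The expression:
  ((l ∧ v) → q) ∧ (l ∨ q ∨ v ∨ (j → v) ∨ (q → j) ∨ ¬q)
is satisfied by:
  {q: True, l: False, v: False}
  {l: False, v: False, q: False}
  {q: True, v: True, l: False}
  {v: True, l: False, q: False}
  {q: True, l: True, v: False}
  {l: True, q: False, v: False}
  {q: True, v: True, l: True}


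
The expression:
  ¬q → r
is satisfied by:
  {r: True, q: True}
  {r: True, q: False}
  {q: True, r: False}


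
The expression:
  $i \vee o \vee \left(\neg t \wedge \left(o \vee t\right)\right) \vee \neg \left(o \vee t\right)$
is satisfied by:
  {i: True, o: True, t: False}
  {i: True, t: False, o: False}
  {o: True, t: False, i: False}
  {o: False, t: False, i: False}
  {i: True, o: True, t: True}
  {i: True, t: True, o: False}
  {o: True, t: True, i: False}


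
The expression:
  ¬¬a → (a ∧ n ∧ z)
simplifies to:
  (n ∧ z) ∨ ¬a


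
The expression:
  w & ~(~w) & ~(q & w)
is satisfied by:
  {w: True, q: False}


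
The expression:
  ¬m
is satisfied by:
  {m: False}


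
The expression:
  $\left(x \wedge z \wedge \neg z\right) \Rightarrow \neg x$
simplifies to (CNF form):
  $\text{True}$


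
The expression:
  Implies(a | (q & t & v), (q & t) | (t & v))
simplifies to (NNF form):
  ~a | (q & t) | (t & v)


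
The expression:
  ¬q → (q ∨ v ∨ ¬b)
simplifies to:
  q ∨ v ∨ ¬b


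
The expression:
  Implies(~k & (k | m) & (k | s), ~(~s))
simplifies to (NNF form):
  True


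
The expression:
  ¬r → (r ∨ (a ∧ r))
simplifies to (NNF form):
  r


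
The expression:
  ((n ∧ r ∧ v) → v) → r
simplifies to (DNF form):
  r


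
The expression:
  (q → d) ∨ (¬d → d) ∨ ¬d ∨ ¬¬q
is always true.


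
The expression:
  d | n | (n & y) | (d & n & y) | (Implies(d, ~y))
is always true.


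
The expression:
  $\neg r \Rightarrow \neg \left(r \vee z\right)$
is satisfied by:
  {r: True, z: False}
  {z: False, r: False}
  {z: True, r: True}


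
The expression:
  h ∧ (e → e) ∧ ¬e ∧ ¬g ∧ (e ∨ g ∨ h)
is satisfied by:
  {h: True, g: False, e: False}


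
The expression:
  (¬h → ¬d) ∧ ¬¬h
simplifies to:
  h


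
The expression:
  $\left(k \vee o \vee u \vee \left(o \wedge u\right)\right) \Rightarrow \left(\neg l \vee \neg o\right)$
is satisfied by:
  {l: False, o: False}
  {o: True, l: False}
  {l: True, o: False}


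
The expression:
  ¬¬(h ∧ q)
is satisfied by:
  {h: True, q: True}


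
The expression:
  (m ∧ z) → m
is always true.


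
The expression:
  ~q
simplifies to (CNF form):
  ~q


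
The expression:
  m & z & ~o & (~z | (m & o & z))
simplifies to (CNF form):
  False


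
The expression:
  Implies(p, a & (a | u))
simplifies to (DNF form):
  a | ~p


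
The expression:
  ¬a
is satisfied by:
  {a: False}


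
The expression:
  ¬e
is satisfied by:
  {e: False}


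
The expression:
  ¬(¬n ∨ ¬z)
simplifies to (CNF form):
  n ∧ z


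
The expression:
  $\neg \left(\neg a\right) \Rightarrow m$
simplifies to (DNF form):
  $m \vee \neg a$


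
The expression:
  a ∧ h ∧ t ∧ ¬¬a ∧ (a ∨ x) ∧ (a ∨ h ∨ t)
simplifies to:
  a ∧ h ∧ t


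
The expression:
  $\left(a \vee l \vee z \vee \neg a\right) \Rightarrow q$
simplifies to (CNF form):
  $q$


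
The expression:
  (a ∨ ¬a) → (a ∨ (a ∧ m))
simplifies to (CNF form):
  a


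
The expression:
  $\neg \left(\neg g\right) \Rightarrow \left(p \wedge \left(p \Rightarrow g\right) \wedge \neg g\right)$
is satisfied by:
  {g: False}


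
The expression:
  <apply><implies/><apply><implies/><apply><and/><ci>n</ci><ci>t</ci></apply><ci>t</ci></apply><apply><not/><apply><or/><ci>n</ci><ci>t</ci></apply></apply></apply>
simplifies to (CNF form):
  <apply><and/><apply><not/><ci>n</ci></apply><apply><not/><ci>t</ci></apply></apply>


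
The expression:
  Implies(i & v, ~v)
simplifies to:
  ~i | ~v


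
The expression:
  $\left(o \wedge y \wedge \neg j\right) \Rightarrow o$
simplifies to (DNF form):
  $\text{True}$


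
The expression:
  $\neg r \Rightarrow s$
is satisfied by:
  {r: True, s: True}
  {r: True, s: False}
  {s: True, r: False}


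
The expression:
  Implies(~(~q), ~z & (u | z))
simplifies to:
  ~q | (u & ~z)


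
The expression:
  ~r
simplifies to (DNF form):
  ~r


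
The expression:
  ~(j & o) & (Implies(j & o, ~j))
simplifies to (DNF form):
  ~j | ~o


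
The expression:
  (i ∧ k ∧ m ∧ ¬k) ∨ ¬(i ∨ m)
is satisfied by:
  {i: False, m: False}


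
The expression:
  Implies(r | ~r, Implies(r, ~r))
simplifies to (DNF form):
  ~r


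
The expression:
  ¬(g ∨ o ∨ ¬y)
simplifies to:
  y ∧ ¬g ∧ ¬o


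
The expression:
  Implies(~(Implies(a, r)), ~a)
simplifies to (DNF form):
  r | ~a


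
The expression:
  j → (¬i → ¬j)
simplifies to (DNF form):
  i ∨ ¬j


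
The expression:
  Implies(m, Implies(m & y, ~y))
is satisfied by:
  {m: False, y: False}
  {y: True, m: False}
  {m: True, y: False}


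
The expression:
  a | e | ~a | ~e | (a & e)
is always true.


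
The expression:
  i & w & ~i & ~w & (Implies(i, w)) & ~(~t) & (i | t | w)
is never true.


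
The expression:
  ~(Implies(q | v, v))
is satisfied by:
  {q: True, v: False}


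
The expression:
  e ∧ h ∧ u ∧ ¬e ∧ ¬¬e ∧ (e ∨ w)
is never true.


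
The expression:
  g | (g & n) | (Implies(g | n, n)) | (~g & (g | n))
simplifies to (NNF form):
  True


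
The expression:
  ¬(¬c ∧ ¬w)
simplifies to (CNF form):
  c ∨ w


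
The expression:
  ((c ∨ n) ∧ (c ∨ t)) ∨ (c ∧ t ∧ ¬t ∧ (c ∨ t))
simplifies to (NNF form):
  c ∨ (n ∧ t)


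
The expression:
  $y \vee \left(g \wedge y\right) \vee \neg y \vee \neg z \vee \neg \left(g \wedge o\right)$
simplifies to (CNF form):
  $\text{True}$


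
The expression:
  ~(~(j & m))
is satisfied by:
  {m: True, j: True}


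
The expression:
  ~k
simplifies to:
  ~k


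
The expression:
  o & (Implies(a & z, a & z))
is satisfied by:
  {o: True}


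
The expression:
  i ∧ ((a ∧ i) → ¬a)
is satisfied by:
  {i: True, a: False}


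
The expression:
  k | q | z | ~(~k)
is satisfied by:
  {k: True, q: True, z: True}
  {k: True, q: True, z: False}
  {k: True, z: True, q: False}
  {k: True, z: False, q: False}
  {q: True, z: True, k: False}
  {q: True, z: False, k: False}
  {z: True, q: False, k: False}


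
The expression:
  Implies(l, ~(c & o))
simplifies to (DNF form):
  ~c | ~l | ~o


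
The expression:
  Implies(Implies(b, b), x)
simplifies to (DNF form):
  x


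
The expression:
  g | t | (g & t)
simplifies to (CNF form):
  g | t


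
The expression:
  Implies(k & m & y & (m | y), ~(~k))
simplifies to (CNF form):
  True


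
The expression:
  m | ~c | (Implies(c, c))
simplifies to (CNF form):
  True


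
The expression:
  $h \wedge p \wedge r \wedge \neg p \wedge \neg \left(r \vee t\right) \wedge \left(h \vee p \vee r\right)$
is never true.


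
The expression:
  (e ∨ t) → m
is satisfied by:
  {m: True, t: False, e: False}
  {m: True, e: True, t: False}
  {m: True, t: True, e: False}
  {m: True, e: True, t: True}
  {e: False, t: False, m: False}


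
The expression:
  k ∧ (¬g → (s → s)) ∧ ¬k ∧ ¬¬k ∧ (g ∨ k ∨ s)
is never true.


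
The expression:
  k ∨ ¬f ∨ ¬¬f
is always true.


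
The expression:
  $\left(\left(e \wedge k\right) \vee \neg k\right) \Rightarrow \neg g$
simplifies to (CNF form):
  $\left(k \vee \neg g\right) \wedge \left(\neg e \vee \neg g\right)$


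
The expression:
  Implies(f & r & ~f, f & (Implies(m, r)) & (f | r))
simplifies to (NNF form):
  True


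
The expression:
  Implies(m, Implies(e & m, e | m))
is always true.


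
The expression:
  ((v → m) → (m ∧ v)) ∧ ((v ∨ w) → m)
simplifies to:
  m ∧ v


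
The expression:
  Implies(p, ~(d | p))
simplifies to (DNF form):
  ~p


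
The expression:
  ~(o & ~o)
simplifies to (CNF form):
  True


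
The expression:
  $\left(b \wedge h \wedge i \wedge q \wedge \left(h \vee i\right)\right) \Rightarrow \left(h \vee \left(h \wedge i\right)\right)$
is always true.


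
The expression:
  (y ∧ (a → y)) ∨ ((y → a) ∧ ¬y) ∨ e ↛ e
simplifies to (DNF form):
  True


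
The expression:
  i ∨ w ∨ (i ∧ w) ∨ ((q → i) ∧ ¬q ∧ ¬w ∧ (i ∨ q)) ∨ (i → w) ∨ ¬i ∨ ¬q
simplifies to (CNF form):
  True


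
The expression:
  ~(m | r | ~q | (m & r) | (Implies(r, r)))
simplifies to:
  False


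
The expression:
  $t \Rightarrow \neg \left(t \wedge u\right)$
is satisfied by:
  {u: False, t: False}
  {t: True, u: False}
  {u: True, t: False}


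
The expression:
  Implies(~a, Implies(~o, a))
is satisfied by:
  {a: True, o: True}
  {a: True, o: False}
  {o: True, a: False}


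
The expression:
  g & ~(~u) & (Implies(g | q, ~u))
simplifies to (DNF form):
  False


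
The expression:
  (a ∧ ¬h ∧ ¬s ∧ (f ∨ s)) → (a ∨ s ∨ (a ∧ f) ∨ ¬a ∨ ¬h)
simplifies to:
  True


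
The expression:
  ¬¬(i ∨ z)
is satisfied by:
  {i: True, z: True}
  {i: True, z: False}
  {z: True, i: False}


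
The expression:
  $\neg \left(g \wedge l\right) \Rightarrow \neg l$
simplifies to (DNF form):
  $g \vee \neg l$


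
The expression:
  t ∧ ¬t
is never true.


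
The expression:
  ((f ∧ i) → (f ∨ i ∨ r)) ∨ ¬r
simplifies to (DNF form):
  True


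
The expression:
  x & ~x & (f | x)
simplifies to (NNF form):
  False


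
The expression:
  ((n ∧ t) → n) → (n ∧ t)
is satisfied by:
  {t: True, n: True}


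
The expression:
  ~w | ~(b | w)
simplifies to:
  ~w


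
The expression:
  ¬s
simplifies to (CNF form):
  ¬s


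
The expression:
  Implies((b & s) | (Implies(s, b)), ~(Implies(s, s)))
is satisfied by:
  {s: True, b: False}


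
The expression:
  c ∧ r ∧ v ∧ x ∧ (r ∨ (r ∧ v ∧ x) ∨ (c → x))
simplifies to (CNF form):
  c ∧ r ∧ v ∧ x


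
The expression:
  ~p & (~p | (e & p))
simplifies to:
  ~p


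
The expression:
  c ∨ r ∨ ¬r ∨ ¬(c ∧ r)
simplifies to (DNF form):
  True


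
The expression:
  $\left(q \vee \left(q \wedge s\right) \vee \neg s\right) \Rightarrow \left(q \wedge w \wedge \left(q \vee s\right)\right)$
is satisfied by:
  {w: True, s: True, q: False}
  {s: True, q: False, w: False}
  {q: True, w: True, s: True}
  {q: True, w: True, s: False}


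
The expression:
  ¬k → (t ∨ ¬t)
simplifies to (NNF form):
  True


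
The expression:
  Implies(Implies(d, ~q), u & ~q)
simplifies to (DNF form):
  (d & q) | (u & ~q)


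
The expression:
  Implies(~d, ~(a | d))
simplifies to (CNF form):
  d | ~a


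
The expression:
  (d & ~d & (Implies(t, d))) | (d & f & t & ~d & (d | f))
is never true.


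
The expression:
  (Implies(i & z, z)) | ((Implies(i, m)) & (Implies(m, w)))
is always true.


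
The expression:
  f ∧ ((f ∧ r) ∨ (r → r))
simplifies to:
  f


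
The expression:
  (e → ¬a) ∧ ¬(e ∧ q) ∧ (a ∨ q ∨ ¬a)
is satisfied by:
  {q: False, e: False, a: False}
  {a: True, q: False, e: False}
  {q: True, a: False, e: False}
  {a: True, q: True, e: False}
  {e: True, a: False, q: False}


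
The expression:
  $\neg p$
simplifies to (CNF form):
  $\neg p$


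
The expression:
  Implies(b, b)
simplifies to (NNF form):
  True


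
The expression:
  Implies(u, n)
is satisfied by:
  {n: True, u: False}
  {u: False, n: False}
  {u: True, n: True}


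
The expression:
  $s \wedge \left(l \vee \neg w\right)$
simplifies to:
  $s \wedge \left(l \vee \neg w\right)$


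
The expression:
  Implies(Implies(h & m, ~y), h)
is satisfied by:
  {h: True}


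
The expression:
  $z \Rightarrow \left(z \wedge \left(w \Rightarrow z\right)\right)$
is always true.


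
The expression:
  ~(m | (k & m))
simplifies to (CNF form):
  ~m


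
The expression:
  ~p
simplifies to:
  ~p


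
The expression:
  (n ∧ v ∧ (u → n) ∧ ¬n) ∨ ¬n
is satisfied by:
  {n: False}


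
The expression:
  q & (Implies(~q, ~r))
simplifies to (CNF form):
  q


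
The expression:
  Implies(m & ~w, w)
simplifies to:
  w | ~m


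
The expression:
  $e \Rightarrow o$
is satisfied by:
  {o: True, e: False}
  {e: False, o: False}
  {e: True, o: True}


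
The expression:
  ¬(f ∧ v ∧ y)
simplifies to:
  ¬f ∨ ¬v ∨ ¬y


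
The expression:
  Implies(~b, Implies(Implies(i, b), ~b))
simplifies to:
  True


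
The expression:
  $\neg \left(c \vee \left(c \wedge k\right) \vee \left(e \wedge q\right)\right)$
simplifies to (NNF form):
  $\neg c \wedge \left(\neg e \vee \neg q\right)$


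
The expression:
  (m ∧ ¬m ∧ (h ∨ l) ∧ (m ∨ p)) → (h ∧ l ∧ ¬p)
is always true.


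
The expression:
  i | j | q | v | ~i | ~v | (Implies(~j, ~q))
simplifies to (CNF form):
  True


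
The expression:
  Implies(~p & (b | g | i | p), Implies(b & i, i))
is always true.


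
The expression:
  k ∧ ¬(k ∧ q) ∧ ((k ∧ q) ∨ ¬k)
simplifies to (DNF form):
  False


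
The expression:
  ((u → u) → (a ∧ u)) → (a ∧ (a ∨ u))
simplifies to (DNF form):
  True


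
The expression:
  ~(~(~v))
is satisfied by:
  {v: False}


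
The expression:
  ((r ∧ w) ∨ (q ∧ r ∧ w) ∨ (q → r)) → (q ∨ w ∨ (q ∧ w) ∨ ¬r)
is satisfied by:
  {q: True, w: True, r: False}
  {q: True, w: False, r: False}
  {w: True, q: False, r: False}
  {q: False, w: False, r: False}
  {r: True, q: True, w: True}
  {r: True, q: True, w: False}
  {r: True, w: True, q: False}


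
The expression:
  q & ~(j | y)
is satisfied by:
  {q: True, y: False, j: False}


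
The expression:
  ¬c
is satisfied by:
  {c: False}


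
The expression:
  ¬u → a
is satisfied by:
  {a: True, u: True}
  {a: True, u: False}
  {u: True, a: False}


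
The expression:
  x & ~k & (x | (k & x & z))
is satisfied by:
  {x: True, k: False}


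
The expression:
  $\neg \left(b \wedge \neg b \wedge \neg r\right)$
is always true.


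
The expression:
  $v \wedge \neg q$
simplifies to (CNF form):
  $v \wedge \neg q$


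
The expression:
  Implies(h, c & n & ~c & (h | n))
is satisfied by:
  {h: False}


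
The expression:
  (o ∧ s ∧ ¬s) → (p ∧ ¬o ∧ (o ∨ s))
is always true.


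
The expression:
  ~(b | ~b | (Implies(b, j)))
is never true.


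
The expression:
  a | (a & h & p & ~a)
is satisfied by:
  {a: True}


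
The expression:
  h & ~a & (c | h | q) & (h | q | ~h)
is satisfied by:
  {h: True, a: False}


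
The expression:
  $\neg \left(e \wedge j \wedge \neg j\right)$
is always true.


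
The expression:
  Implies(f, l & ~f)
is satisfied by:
  {f: False}


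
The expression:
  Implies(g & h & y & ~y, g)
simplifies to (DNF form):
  True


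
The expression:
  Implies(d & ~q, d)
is always true.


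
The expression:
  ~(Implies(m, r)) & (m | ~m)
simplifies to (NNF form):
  m & ~r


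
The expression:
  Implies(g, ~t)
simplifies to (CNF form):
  ~g | ~t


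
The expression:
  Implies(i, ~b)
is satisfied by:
  {b: False, i: False}
  {i: True, b: False}
  {b: True, i: False}


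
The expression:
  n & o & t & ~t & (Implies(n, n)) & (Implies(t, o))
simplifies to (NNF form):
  False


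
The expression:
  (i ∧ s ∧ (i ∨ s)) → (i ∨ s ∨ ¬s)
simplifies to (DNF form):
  True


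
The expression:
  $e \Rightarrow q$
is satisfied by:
  {q: True, e: False}
  {e: False, q: False}
  {e: True, q: True}


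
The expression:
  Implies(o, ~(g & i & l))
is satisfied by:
  {l: False, o: False, i: False, g: False}
  {g: True, l: False, o: False, i: False}
  {i: True, l: False, o: False, g: False}
  {g: True, i: True, l: False, o: False}
  {o: True, g: False, l: False, i: False}
  {g: True, o: True, l: False, i: False}
  {i: True, o: True, g: False, l: False}
  {g: True, i: True, o: True, l: False}
  {l: True, i: False, o: False, g: False}
  {g: True, l: True, i: False, o: False}
  {i: True, l: True, g: False, o: False}
  {g: True, i: True, l: True, o: False}
  {o: True, l: True, i: False, g: False}
  {g: True, o: True, l: True, i: False}
  {i: True, o: True, l: True, g: False}


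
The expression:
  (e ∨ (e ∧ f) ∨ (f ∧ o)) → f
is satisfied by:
  {f: True, e: False}
  {e: False, f: False}
  {e: True, f: True}


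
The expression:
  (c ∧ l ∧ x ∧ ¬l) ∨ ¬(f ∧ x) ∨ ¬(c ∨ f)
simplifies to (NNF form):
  ¬f ∨ ¬x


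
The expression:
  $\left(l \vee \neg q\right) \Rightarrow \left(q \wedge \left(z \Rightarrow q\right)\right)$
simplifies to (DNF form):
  $q$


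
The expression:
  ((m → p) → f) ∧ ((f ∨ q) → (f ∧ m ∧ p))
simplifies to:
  m ∧ (f ∨ ¬p) ∧ (f ∨ ¬q) ∧ (p ∨ ¬f)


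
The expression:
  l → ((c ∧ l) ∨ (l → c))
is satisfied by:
  {c: True, l: False}
  {l: False, c: False}
  {l: True, c: True}


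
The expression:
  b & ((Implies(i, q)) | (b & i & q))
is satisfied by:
  {b: True, q: True, i: False}
  {b: True, q: False, i: False}
  {b: True, i: True, q: True}


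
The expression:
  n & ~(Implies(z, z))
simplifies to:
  False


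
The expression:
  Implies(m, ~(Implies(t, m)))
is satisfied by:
  {m: False}


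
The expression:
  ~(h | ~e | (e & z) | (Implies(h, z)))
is never true.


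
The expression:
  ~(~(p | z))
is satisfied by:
  {z: True, p: True}
  {z: True, p: False}
  {p: True, z: False}


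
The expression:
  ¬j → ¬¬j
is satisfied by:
  {j: True}


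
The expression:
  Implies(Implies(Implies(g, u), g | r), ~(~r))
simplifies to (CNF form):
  r | ~g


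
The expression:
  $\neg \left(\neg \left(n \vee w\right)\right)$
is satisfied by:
  {n: True, w: True}
  {n: True, w: False}
  {w: True, n: False}


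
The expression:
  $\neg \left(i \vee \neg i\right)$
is never true.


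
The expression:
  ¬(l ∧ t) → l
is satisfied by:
  {l: True}


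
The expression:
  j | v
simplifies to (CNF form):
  j | v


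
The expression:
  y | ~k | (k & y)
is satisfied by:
  {y: True, k: False}
  {k: False, y: False}
  {k: True, y: True}


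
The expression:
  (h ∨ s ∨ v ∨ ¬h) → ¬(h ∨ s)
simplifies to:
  ¬h ∧ ¬s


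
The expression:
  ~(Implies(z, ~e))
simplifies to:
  e & z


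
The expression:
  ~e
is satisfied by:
  {e: False}


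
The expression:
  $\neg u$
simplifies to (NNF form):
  $\neg u$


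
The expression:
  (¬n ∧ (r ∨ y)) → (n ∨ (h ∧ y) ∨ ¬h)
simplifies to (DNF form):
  n ∨ y ∨ ¬h ∨ ¬r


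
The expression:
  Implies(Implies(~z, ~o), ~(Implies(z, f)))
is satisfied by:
  {o: True, f: False, z: False}
  {z: True, o: True, f: False}
  {z: True, f: False, o: False}
  {o: True, f: True, z: False}


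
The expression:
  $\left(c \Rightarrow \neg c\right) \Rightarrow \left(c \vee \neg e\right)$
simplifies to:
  $c \vee \neg e$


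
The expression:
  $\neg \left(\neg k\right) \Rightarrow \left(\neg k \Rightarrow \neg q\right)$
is always true.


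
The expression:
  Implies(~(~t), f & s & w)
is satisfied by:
  {s: True, f: True, w: True, t: False}
  {s: True, f: True, w: False, t: False}
  {s: True, w: True, f: False, t: False}
  {s: True, w: False, f: False, t: False}
  {f: True, w: True, s: False, t: False}
  {f: True, w: False, s: False, t: False}
  {w: True, s: False, f: False, t: False}
  {w: False, s: False, f: False, t: False}
  {t: True, s: True, f: True, w: True}


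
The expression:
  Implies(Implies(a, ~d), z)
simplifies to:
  z | (a & d)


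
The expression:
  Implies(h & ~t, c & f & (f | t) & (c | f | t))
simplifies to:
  t | ~h | (c & f)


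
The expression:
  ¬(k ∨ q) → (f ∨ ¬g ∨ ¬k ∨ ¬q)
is always true.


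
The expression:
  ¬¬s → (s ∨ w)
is always true.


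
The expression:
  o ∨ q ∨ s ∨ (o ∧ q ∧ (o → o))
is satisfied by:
  {q: True, s: True, o: True}
  {q: True, s: True, o: False}
  {q: True, o: True, s: False}
  {q: True, o: False, s: False}
  {s: True, o: True, q: False}
  {s: True, o: False, q: False}
  {o: True, s: False, q: False}


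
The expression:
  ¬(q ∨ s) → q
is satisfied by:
  {q: True, s: True}
  {q: True, s: False}
  {s: True, q: False}


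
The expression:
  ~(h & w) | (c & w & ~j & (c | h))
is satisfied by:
  {c: True, j: False, w: False, h: False}
  {c: False, j: False, w: False, h: False}
  {c: True, j: True, w: False, h: False}
  {j: True, c: False, w: False, h: False}
  {h: True, c: True, j: False, w: False}
  {h: True, c: False, j: False, w: False}
  {h: True, c: True, j: True, w: False}
  {h: True, j: True, c: False, w: False}
  {w: True, c: True, h: False, j: False}
  {w: True, h: False, j: False, c: False}
  {c: True, w: True, j: True, h: False}
  {w: True, j: True, h: False, c: False}
  {c: True, w: True, h: True, j: False}


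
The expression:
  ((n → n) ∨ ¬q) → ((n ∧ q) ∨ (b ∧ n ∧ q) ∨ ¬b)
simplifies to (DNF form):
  (n ∧ q) ∨ ¬b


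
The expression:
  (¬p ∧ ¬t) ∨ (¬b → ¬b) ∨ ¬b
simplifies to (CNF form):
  True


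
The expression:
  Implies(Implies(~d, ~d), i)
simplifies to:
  i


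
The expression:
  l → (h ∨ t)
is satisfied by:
  {t: True, h: True, l: False}
  {t: True, l: False, h: False}
  {h: True, l: False, t: False}
  {h: False, l: False, t: False}
  {t: True, h: True, l: True}
  {t: True, l: True, h: False}
  {h: True, l: True, t: False}


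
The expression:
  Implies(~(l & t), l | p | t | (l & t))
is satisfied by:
  {t: True, l: True, p: True}
  {t: True, l: True, p: False}
  {t: True, p: True, l: False}
  {t: True, p: False, l: False}
  {l: True, p: True, t: False}
  {l: True, p: False, t: False}
  {p: True, l: False, t: False}


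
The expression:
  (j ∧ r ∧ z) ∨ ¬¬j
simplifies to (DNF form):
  j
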